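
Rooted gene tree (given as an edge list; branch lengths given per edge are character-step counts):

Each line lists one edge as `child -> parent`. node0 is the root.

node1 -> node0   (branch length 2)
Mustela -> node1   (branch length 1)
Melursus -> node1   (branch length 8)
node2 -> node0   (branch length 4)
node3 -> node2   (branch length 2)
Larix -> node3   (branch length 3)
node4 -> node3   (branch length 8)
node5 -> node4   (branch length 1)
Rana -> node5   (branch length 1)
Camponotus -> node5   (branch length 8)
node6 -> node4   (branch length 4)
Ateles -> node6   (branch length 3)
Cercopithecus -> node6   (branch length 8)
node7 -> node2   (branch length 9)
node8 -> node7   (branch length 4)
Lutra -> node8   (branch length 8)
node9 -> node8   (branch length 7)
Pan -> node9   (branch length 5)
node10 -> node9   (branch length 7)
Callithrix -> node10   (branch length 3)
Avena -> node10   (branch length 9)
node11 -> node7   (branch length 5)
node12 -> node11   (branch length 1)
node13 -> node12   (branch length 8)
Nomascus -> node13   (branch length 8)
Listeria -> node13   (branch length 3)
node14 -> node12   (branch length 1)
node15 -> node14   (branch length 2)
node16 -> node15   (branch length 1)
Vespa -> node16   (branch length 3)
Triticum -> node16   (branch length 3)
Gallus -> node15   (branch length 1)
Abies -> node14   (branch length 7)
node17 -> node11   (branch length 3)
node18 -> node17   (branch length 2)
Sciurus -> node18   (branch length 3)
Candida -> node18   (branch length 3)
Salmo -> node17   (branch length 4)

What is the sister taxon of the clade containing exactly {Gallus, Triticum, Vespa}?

Abies

The clade containing exactly {Gallus, Triticum, Vespa} attaches to the tree at the node subtending (((Vespa,Triticum),Gallus),Abies).
The other lineage descending from that same node — the sister group — is the single tip Abies.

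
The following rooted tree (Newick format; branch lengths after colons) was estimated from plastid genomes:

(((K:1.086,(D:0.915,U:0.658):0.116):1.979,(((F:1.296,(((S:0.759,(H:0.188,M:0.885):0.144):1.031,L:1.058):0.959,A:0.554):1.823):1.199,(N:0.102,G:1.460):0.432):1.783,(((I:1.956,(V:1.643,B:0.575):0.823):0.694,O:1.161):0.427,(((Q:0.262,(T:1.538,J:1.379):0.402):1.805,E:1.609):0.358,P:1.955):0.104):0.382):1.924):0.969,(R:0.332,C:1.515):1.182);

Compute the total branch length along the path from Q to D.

7.845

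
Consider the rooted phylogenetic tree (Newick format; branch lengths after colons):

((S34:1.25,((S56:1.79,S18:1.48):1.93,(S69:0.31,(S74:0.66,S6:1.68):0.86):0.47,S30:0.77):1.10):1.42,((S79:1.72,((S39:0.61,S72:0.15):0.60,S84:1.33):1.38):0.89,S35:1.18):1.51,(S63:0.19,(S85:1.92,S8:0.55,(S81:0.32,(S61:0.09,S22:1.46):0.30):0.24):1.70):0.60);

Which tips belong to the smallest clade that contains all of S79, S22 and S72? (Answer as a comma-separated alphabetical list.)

S18, S22, S30, S34, S35, S39, S56, S6, S61, S63, S69, S72, S74, S79, S8, S81, S84, S85

Tracing S79: it sits inside (S79,((S39,S72),S84)).
Tracing S22: it sits inside (S61,S22).
Tracing S72: it sits inside (S39,S72).
The smallest clade enclosing all 3 is the whole tree (their MRCA is the root), so the answer is all 18 tips in alphabetical order.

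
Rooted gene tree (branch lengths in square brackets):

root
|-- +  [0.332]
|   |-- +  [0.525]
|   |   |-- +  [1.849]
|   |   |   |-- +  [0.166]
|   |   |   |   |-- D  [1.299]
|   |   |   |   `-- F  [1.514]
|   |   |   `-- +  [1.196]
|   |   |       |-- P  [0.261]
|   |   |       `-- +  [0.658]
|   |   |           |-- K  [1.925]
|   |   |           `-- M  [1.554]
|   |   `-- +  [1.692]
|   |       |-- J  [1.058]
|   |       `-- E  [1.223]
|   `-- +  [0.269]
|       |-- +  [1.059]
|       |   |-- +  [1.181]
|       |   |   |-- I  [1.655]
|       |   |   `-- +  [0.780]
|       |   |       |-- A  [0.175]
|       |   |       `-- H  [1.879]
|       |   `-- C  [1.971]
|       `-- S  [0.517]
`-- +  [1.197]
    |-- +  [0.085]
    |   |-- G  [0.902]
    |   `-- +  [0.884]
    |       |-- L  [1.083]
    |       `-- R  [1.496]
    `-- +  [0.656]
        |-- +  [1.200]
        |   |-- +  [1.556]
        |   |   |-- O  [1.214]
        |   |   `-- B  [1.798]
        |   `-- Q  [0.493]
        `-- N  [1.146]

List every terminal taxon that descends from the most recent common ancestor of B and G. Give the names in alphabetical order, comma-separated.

Tracing B: it sits inside (O,B).
Tracing G: it sits inside (G,(L,R)).
The smallest clade enclosing both is ((G,(L,R)),(((O,B),Q),N)); the answer is its 7 terminal taxa in alphabetical order.

B, G, L, N, O, Q, R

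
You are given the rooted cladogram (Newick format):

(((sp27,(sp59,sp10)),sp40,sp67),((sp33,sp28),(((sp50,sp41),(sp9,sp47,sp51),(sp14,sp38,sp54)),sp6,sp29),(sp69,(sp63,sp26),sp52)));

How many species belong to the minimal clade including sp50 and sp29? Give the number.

10

The MRCA of sp50 and sp29 is the node subtending (((sp50,sp41),(sp9,sp47,sp51),(sp14,sp38,sp54)),sp6,sp29).
That clade contains 10 terminal taxa: sp14, sp29, sp38, sp41, sp47, sp50, sp51, sp54, sp6, sp9.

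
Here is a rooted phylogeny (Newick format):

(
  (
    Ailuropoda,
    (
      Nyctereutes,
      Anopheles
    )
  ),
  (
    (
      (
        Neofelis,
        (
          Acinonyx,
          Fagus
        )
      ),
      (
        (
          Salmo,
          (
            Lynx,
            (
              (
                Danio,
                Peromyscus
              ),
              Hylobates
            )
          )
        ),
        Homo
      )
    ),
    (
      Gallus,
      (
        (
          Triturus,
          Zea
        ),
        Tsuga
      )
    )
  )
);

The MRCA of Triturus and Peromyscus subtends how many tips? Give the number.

The MRCA of Triturus and Peromyscus is the node subtending (((Neofelis,(Acinonyx,Fagus)),((Salmo,(Lynx,((Danio,Peromyscus),Hylobates))),Homo)),(Gallus,((Triturus,Zea),Tsuga))).
That clade contains 13 terminal taxa: Acinonyx, Danio, Fagus, Gallus, Homo, Hylobates, Lynx, Neofelis, Peromyscus, Salmo, Triturus, Tsuga, Zea.

13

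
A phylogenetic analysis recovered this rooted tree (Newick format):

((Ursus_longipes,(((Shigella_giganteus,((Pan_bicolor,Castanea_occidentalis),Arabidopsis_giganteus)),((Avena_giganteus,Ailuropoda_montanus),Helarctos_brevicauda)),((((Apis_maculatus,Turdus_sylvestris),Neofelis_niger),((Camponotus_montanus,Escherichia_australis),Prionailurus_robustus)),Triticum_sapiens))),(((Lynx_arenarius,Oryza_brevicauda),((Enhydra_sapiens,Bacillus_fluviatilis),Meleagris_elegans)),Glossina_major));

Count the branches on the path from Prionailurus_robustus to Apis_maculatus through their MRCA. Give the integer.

5

The MRCA of Prionailurus_robustus and Apis_maculatus is the node subtending (((Apis_maculatus,Turdus_sylvestris),Neofelis_niger),((Camponotus_montanus,Escherichia_australis),Prionailurus_robustus)).
From Prionailurus_robustus up to that node: 2 branches. From Apis_maculatus up to the same node: 3 branches. Total: 2 + 3 = 5.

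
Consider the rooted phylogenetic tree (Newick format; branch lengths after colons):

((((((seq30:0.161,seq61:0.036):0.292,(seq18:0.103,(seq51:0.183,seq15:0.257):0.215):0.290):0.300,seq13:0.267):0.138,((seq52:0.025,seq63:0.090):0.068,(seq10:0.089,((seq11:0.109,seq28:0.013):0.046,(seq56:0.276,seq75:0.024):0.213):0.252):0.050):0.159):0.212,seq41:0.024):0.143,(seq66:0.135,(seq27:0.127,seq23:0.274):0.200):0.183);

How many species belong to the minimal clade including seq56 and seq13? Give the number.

13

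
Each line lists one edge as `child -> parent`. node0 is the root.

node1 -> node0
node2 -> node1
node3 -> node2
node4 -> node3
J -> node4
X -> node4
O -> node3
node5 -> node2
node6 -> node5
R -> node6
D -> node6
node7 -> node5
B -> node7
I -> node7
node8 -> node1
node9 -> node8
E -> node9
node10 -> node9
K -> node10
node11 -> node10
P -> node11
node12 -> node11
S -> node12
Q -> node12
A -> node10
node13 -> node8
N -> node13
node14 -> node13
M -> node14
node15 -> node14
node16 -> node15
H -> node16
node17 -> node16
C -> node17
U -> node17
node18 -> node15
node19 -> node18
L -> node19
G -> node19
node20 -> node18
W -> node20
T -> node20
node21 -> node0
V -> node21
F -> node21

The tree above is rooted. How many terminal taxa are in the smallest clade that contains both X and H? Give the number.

22

The MRCA of X and H is the node subtending ((((J,X),O),((R,D),(B,I))),((E,(K,(P,(S,Q)),A)),(N,(M,((H,(C,U)),((L,G),(W,T))))))).
That clade contains 22 terminal taxa: A, B, C, D, E, G, H, I, J, K, L, M, N, O, P, Q, R, S, T, U, W, X.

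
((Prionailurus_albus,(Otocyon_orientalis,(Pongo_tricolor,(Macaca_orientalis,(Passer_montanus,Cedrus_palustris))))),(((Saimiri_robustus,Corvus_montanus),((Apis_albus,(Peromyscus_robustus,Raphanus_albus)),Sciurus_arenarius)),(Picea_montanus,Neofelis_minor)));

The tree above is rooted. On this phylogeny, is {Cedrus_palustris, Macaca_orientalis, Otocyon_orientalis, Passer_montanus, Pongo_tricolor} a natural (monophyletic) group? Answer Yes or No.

Yes

The most recent common ancestor of these taxa subtends (Otocyon_orientalis,(Pongo_tricolor,(Macaca_orientalis,(Passer_montanus,Cedrus_palustris)))).
That clade has exactly 5 tips — every listed taxon and nothing else — so the group is monophyletic.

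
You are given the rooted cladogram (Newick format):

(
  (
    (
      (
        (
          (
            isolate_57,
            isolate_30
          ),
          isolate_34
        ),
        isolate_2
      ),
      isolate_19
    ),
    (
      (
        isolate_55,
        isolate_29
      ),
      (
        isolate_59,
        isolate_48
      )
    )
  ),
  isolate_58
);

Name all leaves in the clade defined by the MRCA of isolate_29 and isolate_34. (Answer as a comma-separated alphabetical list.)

Tracing isolate_29: it sits inside (isolate_55,isolate_29).
Tracing isolate_34: it sits inside ((isolate_57,isolate_30),isolate_34).
The smallest clade enclosing both is (((((isolate_57,isolate_30),isolate_34),isolate_2),isolate_19),((isolate_55,isolate_29),(isolate_59,isolate_48))); the answer is its 9 terminal taxa in alphabetical order.

isolate_19, isolate_2, isolate_29, isolate_30, isolate_34, isolate_48, isolate_55, isolate_57, isolate_59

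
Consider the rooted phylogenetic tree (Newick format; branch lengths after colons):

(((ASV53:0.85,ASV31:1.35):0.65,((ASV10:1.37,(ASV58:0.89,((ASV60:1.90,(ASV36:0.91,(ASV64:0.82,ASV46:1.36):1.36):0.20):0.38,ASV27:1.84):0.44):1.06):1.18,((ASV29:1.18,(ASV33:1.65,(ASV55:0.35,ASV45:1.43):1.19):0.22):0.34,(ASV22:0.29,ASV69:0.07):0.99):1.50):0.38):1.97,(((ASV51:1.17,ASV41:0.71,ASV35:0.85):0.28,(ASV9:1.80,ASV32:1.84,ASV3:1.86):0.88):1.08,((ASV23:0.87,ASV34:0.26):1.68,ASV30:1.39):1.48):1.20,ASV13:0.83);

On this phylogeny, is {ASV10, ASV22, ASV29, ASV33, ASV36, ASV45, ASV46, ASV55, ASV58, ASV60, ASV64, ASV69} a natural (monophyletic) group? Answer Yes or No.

The MRCA of the listed taxa subtends ((ASV10,(ASV58,((ASV60,(ASV36,(ASV64,ASV46))),ASV27))),((ASV29,(ASV33,(ASV55,ASV45))),(ASV22,ASV69))).
That clade also contains ASV27, which is not in the proposed group, so the group is not monophyletic.

No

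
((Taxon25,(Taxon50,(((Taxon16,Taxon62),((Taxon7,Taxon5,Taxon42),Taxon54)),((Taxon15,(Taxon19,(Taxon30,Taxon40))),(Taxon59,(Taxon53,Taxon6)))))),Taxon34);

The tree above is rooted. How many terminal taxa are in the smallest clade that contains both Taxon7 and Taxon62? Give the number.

The MRCA of Taxon7 and Taxon62 is the node subtending ((Taxon16,Taxon62),((Taxon7,Taxon5,Taxon42),Taxon54)).
That clade contains 6 terminal taxa: Taxon16, Taxon42, Taxon5, Taxon54, Taxon62, Taxon7.

6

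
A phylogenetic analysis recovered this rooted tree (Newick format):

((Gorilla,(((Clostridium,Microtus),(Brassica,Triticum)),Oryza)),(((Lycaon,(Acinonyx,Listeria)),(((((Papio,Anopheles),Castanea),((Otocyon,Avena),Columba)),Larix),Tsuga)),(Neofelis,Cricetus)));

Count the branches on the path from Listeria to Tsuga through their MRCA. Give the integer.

5

The MRCA of Listeria and Tsuga is the node subtending ((Lycaon,(Acinonyx,Listeria)),(((((Papio,Anopheles),Castanea),((Otocyon,Avena),Columba)),Larix),Tsuga)).
From Listeria up to that node: 3 branches. From Tsuga up to the same node: 2 branches. Total: 3 + 2 = 5.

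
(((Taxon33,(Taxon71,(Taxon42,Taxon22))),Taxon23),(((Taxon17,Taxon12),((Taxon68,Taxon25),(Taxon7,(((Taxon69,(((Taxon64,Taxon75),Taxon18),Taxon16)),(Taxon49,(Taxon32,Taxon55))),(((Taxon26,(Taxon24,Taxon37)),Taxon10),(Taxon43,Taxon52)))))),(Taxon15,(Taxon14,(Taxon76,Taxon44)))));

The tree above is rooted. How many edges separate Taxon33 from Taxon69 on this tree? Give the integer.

The MRCA of Taxon33 and Taxon69 is the root of the tree.
From Taxon33 up to that node: 3 branches. From Taxon69 up to the same node: 8 branches. Total: 3 + 8 = 11.

11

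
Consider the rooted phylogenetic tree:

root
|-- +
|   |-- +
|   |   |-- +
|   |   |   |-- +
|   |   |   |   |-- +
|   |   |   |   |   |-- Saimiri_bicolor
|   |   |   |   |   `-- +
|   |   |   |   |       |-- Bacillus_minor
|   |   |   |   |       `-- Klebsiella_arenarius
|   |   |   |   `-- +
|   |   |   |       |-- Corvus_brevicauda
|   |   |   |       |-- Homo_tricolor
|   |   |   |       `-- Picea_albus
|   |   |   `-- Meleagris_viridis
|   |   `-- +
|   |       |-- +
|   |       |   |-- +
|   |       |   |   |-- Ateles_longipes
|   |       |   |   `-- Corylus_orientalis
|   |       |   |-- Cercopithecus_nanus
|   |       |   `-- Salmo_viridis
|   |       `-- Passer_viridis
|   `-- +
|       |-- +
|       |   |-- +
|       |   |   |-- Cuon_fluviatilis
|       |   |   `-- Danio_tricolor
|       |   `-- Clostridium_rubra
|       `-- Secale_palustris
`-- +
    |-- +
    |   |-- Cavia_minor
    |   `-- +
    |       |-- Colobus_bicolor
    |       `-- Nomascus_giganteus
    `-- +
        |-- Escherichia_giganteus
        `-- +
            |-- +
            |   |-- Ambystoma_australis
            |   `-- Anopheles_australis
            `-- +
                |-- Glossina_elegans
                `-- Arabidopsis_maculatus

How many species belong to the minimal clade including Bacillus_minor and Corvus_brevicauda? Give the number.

6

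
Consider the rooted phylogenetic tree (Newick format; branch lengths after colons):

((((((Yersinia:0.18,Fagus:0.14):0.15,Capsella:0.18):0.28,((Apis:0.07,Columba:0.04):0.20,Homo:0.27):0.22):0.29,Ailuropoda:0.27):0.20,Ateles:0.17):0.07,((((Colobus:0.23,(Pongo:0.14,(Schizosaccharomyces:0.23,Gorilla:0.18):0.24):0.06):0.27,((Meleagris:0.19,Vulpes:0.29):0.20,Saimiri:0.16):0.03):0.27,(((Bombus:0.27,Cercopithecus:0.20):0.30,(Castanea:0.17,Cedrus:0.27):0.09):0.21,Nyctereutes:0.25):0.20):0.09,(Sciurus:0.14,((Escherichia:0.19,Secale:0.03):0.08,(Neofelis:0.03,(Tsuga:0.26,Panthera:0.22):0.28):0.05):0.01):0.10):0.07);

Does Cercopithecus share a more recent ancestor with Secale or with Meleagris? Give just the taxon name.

Meleagris

The MRCA of Cercopithecus and Meleagris subtends (((Colobus,(Pongo,(Schizosaccharomyces,Gorilla))),((Meleagris,Vulpes),Saimiri)),(((Bombus,Cercopithecus),(Castanea,Cedrus)),Nyctereutes)) (12 taxa).
The MRCA of Cercopithecus and Secale subtends ((((Colobus,(Pongo,(Schizosaccharomyces,Gorilla))),((Meleagris,Vulpes),Saimiri)),(((Bombus,Cercopithecus),(Castanea,Cedrus)),Nyctereutes)),(Sciurus,((Escherichia,Secale),(Neofelis,(Tsuga,Panthera))))) (18 taxa).
The first is nested inside the second, so Cercopithecus shares a more recent common ancestor with Meleagris.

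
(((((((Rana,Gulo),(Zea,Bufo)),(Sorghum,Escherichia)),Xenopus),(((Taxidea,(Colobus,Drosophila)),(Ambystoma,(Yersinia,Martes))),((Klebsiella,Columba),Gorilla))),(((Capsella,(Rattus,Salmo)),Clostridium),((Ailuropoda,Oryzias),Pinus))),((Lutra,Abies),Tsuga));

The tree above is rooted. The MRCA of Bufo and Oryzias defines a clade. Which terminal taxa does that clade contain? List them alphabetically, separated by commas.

Ailuropoda, Ambystoma, Bufo, Capsella, Clostridium, Colobus, Columba, Drosophila, Escherichia, Gorilla, Gulo, Klebsiella, Martes, Oryzias, Pinus, Rana, Rattus, Salmo, Sorghum, Taxidea, Xenopus, Yersinia, Zea

Tracing Bufo: it sits inside (Zea,Bufo).
Tracing Oryzias: it sits inside (Ailuropoda,Oryzias).
The smallest clade enclosing both is ((((((Rana,Gulo),(Zea,Bufo)),(Sorghum,Escherichia)),Xenopus),(((Taxidea,(Colobus,Drosophila)),(Ambystoma,(Yersinia,Martes))),((Klebsiella,Columba),Gorilla))),(((Capsella,(Rattus,Salmo)),Clostridium),((Ailuropoda,Oryzias),Pinus))); the answer is its 23 terminal taxa in alphabetical order.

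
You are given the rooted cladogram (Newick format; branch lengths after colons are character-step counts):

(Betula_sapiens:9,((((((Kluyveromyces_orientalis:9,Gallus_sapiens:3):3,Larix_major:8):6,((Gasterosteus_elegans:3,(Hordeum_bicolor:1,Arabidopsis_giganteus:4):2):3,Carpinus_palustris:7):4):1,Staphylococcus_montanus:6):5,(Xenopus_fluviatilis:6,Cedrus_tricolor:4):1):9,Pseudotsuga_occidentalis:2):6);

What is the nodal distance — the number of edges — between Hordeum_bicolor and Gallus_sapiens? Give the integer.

The MRCA of Hordeum_bicolor and Gallus_sapiens is the node subtending (((Kluyveromyces_orientalis,Gallus_sapiens),Larix_major),((Gasterosteus_elegans,(Hordeum_bicolor,Arabidopsis_giganteus)),Carpinus_palustris)).
From Hordeum_bicolor up to that node: 4 branches. From Gallus_sapiens up to the same node: 3 branches. Total: 4 + 3 = 7.

7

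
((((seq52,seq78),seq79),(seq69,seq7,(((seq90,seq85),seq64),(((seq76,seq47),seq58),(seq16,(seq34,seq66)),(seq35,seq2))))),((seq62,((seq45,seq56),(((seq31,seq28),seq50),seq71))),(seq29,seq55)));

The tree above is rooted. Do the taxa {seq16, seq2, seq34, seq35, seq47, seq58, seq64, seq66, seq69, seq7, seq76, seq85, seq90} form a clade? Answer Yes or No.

Yes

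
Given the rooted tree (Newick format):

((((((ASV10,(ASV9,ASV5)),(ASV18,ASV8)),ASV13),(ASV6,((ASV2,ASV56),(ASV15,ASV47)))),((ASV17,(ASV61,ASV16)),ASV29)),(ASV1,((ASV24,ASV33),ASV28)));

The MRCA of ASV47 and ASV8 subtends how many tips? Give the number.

11

The MRCA of ASV47 and ASV8 is the node subtending ((((ASV10,(ASV9,ASV5)),(ASV18,ASV8)),ASV13),(ASV6,((ASV2,ASV56),(ASV15,ASV47)))).
That clade contains 11 terminal taxa: ASV10, ASV13, ASV15, ASV18, ASV2, ASV47, ASV5, ASV56, ASV6, ASV8, ASV9.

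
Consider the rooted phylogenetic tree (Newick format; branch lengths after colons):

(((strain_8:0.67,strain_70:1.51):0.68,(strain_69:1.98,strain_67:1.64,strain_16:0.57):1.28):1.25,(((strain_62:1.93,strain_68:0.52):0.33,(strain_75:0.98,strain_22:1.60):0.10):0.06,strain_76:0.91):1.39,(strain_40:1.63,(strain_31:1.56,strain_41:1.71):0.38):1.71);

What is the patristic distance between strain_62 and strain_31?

The path runs strain_62 → … → MRCA → … → strain_31; the MRCA is the root of the tree.
Branch lengths along that path: 1.93 + 0.33 + 0.06 + 1.39 + 1.71 + 0.38 + 1.56 = 7.36.

7.36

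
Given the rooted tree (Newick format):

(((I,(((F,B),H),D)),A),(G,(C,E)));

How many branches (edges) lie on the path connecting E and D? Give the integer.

7

The MRCA of E and D is the root of the tree.
From E up to that node: 3 branches. From D up to the same node: 4 branches. Total: 3 + 4 = 7.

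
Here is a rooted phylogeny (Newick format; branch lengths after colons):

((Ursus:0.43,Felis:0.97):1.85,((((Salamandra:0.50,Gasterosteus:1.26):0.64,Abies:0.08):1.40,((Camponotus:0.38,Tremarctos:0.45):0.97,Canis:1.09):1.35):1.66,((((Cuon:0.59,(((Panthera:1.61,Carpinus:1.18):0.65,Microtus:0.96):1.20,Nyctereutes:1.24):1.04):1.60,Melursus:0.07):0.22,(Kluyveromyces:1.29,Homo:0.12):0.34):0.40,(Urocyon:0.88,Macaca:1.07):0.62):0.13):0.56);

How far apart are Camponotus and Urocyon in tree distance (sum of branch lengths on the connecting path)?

5.99

The path runs Camponotus → … → MRCA → … → Urocyon; the MRCA is the node subtending ((((Salamandra,Gasterosteus),Abies),((Camponotus,Tremarctos),Canis)),((((Cuon,(((Panthera,Carpinus),Microtus),Nyctereutes)),Melursus),(Kluyveromyces,Homo)),(Urocyon,Macaca))).
Branch lengths along that path: 0.38 + 0.97 + 1.35 + 1.66 + 0.13 + 0.62 + 0.88 = 5.99.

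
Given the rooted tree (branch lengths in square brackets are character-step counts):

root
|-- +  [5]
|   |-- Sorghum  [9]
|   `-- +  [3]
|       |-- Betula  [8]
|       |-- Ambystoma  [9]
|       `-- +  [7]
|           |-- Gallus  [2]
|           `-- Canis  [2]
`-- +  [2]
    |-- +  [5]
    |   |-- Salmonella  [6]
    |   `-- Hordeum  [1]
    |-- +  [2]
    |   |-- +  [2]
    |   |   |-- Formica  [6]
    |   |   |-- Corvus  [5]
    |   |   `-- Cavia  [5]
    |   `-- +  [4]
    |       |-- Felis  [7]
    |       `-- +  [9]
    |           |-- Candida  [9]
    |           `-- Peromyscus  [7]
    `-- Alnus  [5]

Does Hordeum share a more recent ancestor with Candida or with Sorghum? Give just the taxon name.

Candida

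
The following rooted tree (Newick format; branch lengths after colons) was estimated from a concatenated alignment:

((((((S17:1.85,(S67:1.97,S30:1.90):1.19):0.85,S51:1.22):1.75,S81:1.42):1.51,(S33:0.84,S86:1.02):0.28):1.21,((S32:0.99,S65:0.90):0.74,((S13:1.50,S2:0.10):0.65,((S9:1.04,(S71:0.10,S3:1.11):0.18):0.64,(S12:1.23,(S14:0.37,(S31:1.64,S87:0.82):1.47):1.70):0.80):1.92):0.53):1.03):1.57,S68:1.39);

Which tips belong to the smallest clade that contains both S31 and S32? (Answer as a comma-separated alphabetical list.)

S12, S13, S14, S2, S3, S31, S32, S65, S71, S87, S9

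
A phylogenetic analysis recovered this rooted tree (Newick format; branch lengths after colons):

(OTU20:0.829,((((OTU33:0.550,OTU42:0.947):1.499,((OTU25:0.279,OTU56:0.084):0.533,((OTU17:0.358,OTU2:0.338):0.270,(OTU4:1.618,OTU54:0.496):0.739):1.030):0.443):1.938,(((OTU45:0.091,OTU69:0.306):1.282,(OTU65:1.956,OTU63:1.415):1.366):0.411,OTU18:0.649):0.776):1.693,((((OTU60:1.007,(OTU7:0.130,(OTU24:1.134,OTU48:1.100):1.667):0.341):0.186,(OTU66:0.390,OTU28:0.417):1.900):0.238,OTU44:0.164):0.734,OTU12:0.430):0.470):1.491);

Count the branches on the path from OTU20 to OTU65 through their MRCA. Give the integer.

The MRCA of OTU20 and OTU65 is the root of the tree.
From OTU20 up to that node: 1 branch. From OTU65 up to the same node: 6 branches. Total: 1 + 6 = 7.

7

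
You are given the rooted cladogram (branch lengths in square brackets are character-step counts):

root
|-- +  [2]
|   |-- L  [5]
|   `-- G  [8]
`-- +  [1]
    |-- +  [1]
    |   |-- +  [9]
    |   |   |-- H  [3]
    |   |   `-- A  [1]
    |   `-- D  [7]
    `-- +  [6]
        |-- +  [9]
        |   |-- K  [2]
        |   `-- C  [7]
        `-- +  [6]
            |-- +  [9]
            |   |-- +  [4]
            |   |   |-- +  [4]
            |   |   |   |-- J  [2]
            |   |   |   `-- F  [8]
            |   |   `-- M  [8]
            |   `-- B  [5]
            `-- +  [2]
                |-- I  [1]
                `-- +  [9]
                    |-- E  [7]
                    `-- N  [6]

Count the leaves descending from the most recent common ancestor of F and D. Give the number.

12

The MRCA of F and D is the node subtending (((H,A),D),((K,C),((((J,F),M),B),(I,(E,N))))).
That clade contains 12 terminal taxa: A, B, C, D, E, F, H, I, J, K, M, N.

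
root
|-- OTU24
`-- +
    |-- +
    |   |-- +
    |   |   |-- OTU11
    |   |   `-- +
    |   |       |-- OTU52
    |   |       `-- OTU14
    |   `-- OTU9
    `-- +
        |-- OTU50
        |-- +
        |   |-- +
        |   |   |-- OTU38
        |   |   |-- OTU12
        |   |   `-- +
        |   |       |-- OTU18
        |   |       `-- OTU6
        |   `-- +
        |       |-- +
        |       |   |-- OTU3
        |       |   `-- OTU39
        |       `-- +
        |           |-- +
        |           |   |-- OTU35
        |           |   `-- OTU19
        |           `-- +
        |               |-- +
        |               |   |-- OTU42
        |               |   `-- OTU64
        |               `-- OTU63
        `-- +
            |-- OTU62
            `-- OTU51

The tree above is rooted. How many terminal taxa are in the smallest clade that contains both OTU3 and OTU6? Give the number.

11

The MRCA of OTU3 and OTU6 is the node subtending ((OTU38,OTU12,(OTU18,OTU6)),((OTU3,OTU39),((OTU35,OTU19),((OTU42,OTU64),OTU63)))).
That clade contains 11 terminal taxa: OTU12, OTU18, OTU19, OTU3, OTU35, OTU38, OTU39, OTU42, OTU6, OTU63, OTU64.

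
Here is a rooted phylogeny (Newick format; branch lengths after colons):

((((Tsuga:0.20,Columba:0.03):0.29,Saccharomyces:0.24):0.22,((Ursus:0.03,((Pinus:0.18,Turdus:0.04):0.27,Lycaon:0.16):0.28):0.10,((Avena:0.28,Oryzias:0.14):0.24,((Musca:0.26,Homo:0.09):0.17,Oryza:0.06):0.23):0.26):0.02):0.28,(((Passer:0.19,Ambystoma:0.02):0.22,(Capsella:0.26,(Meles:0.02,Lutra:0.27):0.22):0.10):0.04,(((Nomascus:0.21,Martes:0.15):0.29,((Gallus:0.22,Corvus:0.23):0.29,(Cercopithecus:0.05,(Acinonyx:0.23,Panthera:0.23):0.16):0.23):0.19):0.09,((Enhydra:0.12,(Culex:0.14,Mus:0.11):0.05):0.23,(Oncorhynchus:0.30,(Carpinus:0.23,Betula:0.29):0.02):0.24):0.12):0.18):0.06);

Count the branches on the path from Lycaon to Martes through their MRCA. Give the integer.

The MRCA of Lycaon and Martes is the root of the tree.
From Lycaon up to that node: 5 branches. From Martes up to the same node: 5 branches. Total: 5 + 5 = 10.

10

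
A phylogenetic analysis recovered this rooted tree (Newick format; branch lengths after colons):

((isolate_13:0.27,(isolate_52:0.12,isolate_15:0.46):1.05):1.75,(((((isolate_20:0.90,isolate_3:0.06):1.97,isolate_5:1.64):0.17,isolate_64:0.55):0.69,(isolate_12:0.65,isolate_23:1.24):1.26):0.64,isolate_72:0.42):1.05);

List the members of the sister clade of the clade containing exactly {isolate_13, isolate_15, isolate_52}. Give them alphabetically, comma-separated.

The clade containing exactly {isolate_13, isolate_15, isolate_52} attaches directly to the root of the tree.
The other lineage descending from that same node — the sister group — is (((((isolate_20,isolate_3),isolate_5),isolate_64),(isolate_12,isolate_23)),isolate_72); its 7 tips in alphabetical order are the answer.

isolate_12, isolate_20, isolate_23, isolate_3, isolate_5, isolate_64, isolate_72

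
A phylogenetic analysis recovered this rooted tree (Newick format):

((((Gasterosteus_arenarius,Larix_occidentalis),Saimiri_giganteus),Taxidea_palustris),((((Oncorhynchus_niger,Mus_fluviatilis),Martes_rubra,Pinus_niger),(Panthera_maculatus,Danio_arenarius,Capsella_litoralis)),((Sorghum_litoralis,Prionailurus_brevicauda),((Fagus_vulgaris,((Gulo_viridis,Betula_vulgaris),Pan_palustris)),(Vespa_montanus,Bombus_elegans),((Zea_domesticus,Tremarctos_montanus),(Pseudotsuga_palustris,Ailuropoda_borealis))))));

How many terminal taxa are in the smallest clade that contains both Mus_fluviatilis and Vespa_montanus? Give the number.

19

The MRCA of Mus_fluviatilis and Vespa_montanus is the node subtending ((((Oncorhynchus_niger,Mus_fluviatilis),Martes_rubra,Pinus_niger),(Panthera_maculatus,Danio_arenarius,Capsella_litoralis)),((Sorghum_litoralis,Prionailurus_brevicauda),((Fagus_vulgaris,((Gulo_viridis,Betula_vulgaris),Pan_palustris)),(Vespa_montanus,Bombus_elegans),((Zea_domesticus,Tremarctos_montanus),(Pseudotsuga_palustris,Ailuropoda_borealis))))).
That clade contains 19 terminal taxa: Ailuropoda_borealis, Betula_vulgaris, Bombus_elegans, Capsella_litoralis, Danio_arenarius, Fagus_vulgaris, Gulo_viridis, Martes_rubra, Mus_fluviatilis, Oncorhynchus_niger, Pan_palustris, Panthera_maculatus, Pinus_niger, Prionailurus_brevicauda, Pseudotsuga_palustris, Sorghum_litoralis, Tremarctos_montanus, Vespa_montanus, Zea_domesticus.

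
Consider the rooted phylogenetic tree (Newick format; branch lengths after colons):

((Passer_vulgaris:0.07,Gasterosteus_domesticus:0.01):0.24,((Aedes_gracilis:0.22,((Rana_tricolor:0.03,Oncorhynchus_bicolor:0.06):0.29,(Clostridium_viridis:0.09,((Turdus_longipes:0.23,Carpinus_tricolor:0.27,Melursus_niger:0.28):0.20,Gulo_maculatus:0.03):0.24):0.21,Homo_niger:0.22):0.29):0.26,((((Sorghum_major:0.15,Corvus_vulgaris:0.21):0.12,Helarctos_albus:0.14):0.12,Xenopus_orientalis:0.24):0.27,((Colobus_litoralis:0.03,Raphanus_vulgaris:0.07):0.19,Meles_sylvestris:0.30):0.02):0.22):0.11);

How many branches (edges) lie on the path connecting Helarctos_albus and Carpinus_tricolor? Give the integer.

The MRCA of Helarctos_albus and Carpinus_tricolor is the node subtending ((Aedes_gracilis,((Rana_tricolor,Oncorhynchus_bicolor),(Clostridium_viridis,((Turdus_longipes,Carpinus_tricolor,Melursus_niger),Gulo_maculatus)),Homo_niger)),((((Sorghum_major,Corvus_vulgaris),Helarctos_albus),Xenopus_orientalis),((Colobus_litoralis,Raphanus_vulgaris),Meles_sylvestris))).
From Helarctos_albus up to that node: 4 branches. From Carpinus_tricolor up to the same node: 6 branches. Total: 4 + 6 = 10.

10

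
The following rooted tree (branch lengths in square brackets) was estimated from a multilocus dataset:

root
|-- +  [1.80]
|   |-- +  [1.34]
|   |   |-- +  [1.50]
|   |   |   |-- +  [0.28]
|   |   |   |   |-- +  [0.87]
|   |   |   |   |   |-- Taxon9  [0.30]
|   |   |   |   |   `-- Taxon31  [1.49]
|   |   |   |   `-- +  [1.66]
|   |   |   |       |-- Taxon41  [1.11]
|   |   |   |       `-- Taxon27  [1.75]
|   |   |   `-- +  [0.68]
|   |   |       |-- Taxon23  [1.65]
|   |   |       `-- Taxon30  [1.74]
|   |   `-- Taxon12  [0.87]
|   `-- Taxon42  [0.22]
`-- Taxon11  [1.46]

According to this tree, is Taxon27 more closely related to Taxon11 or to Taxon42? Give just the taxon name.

The MRCA of Taxon27 and Taxon42 subtends (((((Taxon9,Taxon31),(Taxon41,Taxon27)),(Taxon23,Taxon30)),Taxon12),Taxon42) (8 taxa).
The MRCA of Taxon27 and Taxon11 is the root, subtending the entire tree (9 taxa).
The first is nested inside the second, so Taxon27 shares a more recent common ancestor with Taxon42.

Taxon42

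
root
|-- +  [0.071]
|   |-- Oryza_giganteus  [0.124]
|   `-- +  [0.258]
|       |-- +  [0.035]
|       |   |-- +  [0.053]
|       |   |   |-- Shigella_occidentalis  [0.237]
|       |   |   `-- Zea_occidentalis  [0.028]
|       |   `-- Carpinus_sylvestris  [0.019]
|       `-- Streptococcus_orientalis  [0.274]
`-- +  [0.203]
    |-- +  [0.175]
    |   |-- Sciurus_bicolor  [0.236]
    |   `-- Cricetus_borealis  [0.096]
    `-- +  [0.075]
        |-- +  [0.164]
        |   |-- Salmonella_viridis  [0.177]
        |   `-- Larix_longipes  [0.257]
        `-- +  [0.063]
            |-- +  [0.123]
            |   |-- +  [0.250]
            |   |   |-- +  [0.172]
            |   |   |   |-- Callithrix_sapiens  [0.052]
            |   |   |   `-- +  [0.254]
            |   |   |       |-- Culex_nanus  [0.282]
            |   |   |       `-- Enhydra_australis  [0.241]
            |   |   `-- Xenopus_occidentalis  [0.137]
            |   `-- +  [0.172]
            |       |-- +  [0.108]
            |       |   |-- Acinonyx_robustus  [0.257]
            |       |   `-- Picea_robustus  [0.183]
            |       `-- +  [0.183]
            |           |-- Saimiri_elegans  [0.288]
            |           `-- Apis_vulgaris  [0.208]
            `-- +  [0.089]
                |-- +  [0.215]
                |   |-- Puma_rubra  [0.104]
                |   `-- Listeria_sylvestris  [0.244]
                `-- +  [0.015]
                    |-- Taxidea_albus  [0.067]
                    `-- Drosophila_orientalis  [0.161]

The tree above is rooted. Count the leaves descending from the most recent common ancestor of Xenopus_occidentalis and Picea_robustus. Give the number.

The MRCA of Xenopus_occidentalis and Picea_robustus is the node subtending (((Callithrix_sapiens,(Culex_nanus,Enhydra_australis)),Xenopus_occidentalis),((Acinonyx_robustus,Picea_robustus),(Saimiri_elegans,Apis_vulgaris))).
That clade contains 8 terminal taxa: Acinonyx_robustus, Apis_vulgaris, Callithrix_sapiens, Culex_nanus, Enhydra_australis, Picea_robustus, Saimiri_elegans, Xenopus_occidentalis.

8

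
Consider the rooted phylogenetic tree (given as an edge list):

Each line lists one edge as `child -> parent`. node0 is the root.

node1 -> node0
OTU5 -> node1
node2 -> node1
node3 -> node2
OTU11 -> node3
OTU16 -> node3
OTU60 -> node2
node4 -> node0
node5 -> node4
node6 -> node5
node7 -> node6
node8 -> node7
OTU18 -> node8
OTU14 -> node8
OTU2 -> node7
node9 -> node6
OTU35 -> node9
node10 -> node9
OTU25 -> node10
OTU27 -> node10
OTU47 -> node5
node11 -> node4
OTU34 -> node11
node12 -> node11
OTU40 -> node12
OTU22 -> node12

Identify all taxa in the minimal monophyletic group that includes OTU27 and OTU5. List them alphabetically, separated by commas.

Tracing OTU27: it sits inside (OTU25,OTU27).
Tracing OTU5: it sits inside (OTU5,((OTU11,OTU16),OTU60)).
The smallest clade enclosing both is the whole tree (their MRCA is the root), so the answer is all 14 tips in alphabetical order.

OTU11, OTU14, OTU16, OTU18, OTU2, OTU22, OTU25, OTU27, OTU34, OTU35, OTU40, OTU47, OTU5, OTU60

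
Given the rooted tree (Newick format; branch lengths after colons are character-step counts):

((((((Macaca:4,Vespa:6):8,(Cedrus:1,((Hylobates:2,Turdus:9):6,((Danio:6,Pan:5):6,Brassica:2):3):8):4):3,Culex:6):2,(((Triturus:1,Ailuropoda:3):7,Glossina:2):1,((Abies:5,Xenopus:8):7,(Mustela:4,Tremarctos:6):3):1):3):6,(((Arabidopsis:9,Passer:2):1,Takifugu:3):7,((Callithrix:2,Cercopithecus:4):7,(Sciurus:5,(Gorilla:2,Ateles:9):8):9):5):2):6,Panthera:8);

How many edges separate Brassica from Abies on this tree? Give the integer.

The MRCA of Brassica and Abies is the node subtending ((((Macaca,Vespa),(Cedrus,((Hylobates,Turdus),((Danio,Pan),Brassica)))),Culex),(((Triturus,Ailuropoda),Glossina),((Abies,Xenopus),(Mustela,Tremarctos)))).
From Brassica up to that node: 6 branches. From Abies up to the same node: 4 branches. Total: 6 + 4 = 10.

10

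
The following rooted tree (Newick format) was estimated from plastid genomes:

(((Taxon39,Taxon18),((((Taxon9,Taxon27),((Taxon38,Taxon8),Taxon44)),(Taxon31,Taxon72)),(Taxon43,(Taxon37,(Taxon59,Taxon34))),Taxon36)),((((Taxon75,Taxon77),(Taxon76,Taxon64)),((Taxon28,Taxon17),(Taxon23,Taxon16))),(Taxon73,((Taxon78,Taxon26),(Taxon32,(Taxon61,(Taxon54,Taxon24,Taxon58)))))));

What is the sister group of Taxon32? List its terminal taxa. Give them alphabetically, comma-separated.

Taxon32 attaches to the tree at the node subtending (Taxon32,(Taxon61,(Taxon54,Taxon24,Taxon58))).
The other lineage descending from that same node — the sister group — is (Taxon61,(Taxon54,Taxon24,Taxon58)); its 4 tips in alphabetical order are the answer.

Taxon24, Taxon54, Taxon58, Taxon61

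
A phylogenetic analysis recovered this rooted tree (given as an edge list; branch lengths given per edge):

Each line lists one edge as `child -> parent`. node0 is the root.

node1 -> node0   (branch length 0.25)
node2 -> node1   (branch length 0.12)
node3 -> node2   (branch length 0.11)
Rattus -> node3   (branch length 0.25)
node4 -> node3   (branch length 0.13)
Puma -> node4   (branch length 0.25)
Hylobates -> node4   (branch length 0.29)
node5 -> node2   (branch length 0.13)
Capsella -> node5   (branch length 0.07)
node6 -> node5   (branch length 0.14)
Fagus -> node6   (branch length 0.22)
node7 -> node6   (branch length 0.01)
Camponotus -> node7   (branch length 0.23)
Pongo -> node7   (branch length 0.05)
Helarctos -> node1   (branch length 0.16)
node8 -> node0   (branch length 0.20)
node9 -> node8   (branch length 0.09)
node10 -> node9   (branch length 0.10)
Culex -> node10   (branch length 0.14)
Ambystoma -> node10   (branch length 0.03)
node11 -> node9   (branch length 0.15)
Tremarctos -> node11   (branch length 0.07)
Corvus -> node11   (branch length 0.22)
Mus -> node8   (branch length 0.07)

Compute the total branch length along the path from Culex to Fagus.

The path runs Culex → … → MRCA → … → Fagus; the MRCA is the root of the tree.
Branch lengths along that path: 0.14 + 0.10 + 0.09 + 0.20 + 0.25 + 0.12 + 0.13 + 0.14 + 0.22 = 1.39.

1.39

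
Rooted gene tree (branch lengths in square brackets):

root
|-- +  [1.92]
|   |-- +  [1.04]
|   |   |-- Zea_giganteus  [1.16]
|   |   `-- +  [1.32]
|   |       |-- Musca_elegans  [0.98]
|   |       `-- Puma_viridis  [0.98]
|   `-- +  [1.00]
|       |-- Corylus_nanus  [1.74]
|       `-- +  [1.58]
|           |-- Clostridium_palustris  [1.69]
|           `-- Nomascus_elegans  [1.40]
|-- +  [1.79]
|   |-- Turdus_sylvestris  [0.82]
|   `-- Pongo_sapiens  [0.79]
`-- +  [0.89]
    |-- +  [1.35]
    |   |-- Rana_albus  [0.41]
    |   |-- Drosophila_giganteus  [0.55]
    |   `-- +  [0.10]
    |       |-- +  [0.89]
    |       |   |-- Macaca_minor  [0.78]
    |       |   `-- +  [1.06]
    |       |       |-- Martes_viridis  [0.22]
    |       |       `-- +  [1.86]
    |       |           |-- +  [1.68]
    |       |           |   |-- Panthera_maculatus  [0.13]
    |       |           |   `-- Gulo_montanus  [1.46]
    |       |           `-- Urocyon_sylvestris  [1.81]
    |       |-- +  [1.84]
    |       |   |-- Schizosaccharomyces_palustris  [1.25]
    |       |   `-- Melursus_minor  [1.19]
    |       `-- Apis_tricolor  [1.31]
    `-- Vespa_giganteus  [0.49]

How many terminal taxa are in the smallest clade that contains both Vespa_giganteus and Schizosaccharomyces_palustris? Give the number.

11

The MRCA of Vespa_giganteus and Schizosaccharomyces_palustris is the node subtending ((Rana_albus,Drosophila_giganteus,((Macaca_minor,(Martes_viridis,((Panthera_maculatus,Gulo_montanus),Urocyon_sylvestris))),(Schizosaccharomyces_palustris,Melursus_minor),Apis_tricolor)),Vespa_giganteus).
That clade contains 11 terminal taxa: Apis_tricolor, Drosophila_giganteus, Gulo_montanus, Macaca_minor, Martes_viridis, Melursus_minor, Panthera_maculatus, Rana_albus, Schizosaccharomyces_palustris, Urocyon_sylvestris, Vespa_giganteus.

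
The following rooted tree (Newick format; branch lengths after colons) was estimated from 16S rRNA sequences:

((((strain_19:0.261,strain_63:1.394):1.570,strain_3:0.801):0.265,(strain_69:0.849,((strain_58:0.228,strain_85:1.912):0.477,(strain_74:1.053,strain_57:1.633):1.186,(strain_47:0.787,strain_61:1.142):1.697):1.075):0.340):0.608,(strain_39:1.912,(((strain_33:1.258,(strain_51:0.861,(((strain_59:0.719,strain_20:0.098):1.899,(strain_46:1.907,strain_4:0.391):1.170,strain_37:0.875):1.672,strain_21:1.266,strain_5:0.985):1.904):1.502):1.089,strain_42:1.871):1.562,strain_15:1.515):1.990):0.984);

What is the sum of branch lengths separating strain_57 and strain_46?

18.622

The path runs strain_57 → … → MRCA → … → strain_46; the MRCA is the root of the tree.
Branch lengths along that path: 1.633 + 1.186 + 1.075 + 0.340 + 0.608 + 0.984 + 1.990 + 1.562 + 1.089 + 1.502 + 1.904 + 1.672 + 1.170 + 1.907 = 18.622.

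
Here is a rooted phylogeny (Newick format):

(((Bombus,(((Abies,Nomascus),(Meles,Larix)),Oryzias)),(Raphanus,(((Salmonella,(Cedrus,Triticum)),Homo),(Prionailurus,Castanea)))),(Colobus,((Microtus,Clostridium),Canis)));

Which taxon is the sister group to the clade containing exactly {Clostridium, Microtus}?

The clade containing exactly {Clostridium, Microtus} attaches to the tree at the node subtending ((Microtus,Clostridium),Canis).
The other lineage descending from that same node — the sister group — is the single tip Canis.

Canis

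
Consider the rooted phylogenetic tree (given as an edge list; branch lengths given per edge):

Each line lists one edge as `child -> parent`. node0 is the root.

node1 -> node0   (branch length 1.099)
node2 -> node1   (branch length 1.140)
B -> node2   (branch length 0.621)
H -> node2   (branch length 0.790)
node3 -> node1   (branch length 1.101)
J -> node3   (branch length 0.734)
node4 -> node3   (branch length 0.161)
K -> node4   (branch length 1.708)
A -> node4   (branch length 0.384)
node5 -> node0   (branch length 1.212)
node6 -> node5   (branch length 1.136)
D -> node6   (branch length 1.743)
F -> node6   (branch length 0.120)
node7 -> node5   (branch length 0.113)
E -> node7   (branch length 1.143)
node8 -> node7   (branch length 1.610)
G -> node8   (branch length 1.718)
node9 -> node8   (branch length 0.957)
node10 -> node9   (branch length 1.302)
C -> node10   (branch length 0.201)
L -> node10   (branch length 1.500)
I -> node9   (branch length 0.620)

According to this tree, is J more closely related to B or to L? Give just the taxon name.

B

The MRCA of J and B subtends ((B,H),(J,(K,A))) (5 taxa).
The MRCA of J and L is the root, subtending the entire tree (12 taxa).
The first is nested inside the second, so J shares a more recent common ancestor with B.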